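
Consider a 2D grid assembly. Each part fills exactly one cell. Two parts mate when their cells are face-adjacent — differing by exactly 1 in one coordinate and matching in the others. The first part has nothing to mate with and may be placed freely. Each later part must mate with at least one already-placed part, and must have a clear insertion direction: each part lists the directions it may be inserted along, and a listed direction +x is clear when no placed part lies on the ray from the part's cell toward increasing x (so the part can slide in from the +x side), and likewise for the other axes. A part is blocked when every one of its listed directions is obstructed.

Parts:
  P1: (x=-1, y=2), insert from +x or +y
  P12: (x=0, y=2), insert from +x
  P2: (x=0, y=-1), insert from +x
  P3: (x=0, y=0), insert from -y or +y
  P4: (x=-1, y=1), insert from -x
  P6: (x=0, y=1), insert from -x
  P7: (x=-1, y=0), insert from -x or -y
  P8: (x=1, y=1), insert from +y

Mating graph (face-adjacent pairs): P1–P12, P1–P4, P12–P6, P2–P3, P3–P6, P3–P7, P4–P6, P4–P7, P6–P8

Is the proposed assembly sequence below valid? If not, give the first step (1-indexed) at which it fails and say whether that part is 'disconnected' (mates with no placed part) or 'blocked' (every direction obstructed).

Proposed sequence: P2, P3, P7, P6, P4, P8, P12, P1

Valid

1. P2@(0, -1) [+x clear] — {P2}
2. P3@(0, 0) [+y clear] — {P2, P3}
3. P7@(-1, 0) [-x clear] — {P2, P3, P7}
4. P6@(0, 1) [-x clear] — {P2, P3, P6, P7}
5. P4@(-1, 1) [-x clear] — {P2, P3, P4, P6, P7}
6. P8@(1, 1) [+y clear] — {P2, P3, P4, P6, P7, P8}
7. P12@(0, 2) [+x clear] — {P12, P2, P3, P4, P6, P7, P8}
8. P1@(-1, 2) [+y clear] — {P1, P12, P2, P3, P4, P6, P7, P8}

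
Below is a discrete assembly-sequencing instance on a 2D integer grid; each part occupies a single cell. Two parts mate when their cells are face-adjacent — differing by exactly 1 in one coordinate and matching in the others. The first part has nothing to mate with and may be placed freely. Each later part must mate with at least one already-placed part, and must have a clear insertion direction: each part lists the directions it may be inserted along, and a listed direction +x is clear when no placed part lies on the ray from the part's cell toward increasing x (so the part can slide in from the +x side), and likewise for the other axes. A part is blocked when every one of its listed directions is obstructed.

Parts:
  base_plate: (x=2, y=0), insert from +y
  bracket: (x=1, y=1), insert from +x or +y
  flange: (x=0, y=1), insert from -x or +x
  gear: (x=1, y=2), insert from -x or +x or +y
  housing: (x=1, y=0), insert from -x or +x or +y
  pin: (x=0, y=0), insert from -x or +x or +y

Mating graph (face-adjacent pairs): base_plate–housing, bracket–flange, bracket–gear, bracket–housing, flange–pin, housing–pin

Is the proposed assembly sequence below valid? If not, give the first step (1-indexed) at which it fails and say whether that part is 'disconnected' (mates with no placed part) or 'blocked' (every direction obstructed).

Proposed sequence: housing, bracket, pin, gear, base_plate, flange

1. housing@(1, 0) [-x clear] — {housing}
2. bracket@(1, 1) [+x clear] — {bracket, housing}
3. pin@(0, 0) [-x clear] — {bracket, housing, pin}
4. gear@(1, 2) [-x clear] — {bracket, gear, housing, pin}
5. base_plate@(2, 0) [+y clear] — {base_plate, bracket, gear, housing, pin}
6. flange@(0, 1) [-x clear] — {base_plate, bracket, flange, gear, housing, pin}

Valid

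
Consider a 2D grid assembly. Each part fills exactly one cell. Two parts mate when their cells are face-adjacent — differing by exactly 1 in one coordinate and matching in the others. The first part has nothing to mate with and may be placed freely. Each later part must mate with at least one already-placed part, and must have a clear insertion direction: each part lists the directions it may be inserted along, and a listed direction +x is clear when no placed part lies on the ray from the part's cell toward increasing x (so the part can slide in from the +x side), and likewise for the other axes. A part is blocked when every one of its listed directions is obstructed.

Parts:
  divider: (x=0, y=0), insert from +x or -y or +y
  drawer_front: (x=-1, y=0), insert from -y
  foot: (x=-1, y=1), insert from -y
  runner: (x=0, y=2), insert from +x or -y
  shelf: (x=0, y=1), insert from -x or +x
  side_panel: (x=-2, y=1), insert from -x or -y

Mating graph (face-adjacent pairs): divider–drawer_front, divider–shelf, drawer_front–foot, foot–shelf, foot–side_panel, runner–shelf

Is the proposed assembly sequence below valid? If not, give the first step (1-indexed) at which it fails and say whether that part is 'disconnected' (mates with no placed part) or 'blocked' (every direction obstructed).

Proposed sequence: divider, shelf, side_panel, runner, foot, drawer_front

1. divider@(0, 0) [+x clear] — {divider}
2. shelf@(0, 1) [-x clear] — {divider, shelf}
3. side_panel@(-2, 1) — no placed neighbour ⇒ disconnected

Invalid at step 3 (disconnected)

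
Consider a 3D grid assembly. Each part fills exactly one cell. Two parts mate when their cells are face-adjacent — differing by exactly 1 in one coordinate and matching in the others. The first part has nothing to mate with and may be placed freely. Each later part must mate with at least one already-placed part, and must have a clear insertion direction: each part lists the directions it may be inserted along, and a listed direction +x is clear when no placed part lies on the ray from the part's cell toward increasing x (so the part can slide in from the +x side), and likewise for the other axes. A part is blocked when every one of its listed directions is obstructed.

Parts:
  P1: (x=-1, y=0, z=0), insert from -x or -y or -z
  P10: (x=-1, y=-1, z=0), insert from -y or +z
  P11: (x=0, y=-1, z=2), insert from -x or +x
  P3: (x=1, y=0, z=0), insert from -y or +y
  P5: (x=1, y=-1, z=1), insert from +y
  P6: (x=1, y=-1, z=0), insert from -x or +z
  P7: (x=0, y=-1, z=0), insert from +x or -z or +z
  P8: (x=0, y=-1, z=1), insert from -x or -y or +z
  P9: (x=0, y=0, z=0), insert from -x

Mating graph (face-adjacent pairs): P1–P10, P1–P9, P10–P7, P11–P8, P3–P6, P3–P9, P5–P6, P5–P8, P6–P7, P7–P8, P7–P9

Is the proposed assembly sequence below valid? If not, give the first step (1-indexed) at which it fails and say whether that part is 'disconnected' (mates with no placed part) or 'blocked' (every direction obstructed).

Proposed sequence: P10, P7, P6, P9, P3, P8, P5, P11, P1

1. P10@(-1, -1, 0) [-y clear] — {P10}
2. P7@(0, -1, 0) [+x clear] — {P10, P7}
3. P6@(1, -1, 0) [+z clear] — {P10, P6, P7}
4. P9@(0, 0, 0) [-x clear] — {P10, P6, P7, P9}
5. P3@(1, 0, 0) [+y clear] — {P10, P3, P6, P7, P9}
6. P8@(0, -1, 1) [-x clear] — {P10, P3, P6, P7, P8, P9}
7. P5@(1, -1, 1) [+y clear] — {P10, P3, P5, P6, P7, P8, P9}
8. P11@(0, -1, 2) [-x clear] — {P10, P11, P3, P5, P6, P7, P8, P9}
9. P1@(-1, 0, 0) [-x clear] — {P1, P10, P11, P3, P5, P6, P7, P8, P9}

Valid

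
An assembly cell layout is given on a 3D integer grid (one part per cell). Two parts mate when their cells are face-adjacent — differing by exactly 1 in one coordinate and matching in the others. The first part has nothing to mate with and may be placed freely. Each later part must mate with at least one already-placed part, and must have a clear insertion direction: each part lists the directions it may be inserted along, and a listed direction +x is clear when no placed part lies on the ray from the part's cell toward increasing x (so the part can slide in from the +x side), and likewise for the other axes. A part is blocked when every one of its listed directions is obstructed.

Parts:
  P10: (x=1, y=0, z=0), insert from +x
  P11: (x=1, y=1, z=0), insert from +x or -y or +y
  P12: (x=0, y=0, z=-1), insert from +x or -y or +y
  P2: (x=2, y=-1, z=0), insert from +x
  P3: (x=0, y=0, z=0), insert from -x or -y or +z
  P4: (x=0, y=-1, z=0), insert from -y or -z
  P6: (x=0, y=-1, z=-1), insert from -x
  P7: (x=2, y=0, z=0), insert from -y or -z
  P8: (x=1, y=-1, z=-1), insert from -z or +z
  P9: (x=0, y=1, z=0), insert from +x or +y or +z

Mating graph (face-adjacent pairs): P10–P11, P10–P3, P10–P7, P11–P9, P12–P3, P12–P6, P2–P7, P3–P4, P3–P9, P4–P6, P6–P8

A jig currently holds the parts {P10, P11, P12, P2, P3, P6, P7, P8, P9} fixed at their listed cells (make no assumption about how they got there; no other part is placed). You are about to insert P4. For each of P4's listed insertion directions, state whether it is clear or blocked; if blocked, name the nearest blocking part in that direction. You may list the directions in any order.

-y: clear; -z: blocked by P6

-y: ray from P4(0, -1, 0) has no placed part ⇒ clear
-z: nearest on ray is P6@(0, -1, -1) ⇒ blocked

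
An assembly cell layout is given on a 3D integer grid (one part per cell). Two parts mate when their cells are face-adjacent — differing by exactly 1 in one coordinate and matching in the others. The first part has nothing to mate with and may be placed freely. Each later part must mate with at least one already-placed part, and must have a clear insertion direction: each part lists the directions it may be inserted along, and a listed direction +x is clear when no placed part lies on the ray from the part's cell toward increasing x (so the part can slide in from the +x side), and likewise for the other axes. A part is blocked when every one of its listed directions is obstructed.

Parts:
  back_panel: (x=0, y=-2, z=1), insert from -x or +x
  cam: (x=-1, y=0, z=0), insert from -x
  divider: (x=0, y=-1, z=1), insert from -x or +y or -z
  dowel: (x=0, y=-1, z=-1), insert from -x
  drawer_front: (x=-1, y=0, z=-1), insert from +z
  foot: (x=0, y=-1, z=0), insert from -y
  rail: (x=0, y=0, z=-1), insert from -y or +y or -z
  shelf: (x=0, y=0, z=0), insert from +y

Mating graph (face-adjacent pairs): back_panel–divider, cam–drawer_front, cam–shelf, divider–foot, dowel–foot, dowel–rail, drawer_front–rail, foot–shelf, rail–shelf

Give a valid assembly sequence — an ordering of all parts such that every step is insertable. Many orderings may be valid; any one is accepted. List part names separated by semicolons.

1. divider@(0, -1, 1) [-x clear] — {divider}
2. foot@(0, -1, 0) [-y clear] — {divider, foot}
3. dowel@(0, -1, -1) [-x clear] — {divider, dowel, foot}
4. rail@(0, 0, -1) [+y clear] — {divider, dowel, foot, rail}
5. shelf@(0, 0, 0) [+y clear] — {divider, dowel, foot, rail, shelf}
6. drawer_front@(-1, 0, -1) [+z clear] — {divider, dowel, drawer_front, foot, rail, shelf}
7. cam@(-1, 0, 0) [-x clear] — {cam, divider, dowel, drawer_front, foot, rail, shelf}
8. back_panel@(0, -2, 1) [-x clear] — {back_panel, cam, divider, dowel, drawer_front, foot, rail, shelf}

divider; foot; dowel; rail; shelf; drawer_front; cam; back_panel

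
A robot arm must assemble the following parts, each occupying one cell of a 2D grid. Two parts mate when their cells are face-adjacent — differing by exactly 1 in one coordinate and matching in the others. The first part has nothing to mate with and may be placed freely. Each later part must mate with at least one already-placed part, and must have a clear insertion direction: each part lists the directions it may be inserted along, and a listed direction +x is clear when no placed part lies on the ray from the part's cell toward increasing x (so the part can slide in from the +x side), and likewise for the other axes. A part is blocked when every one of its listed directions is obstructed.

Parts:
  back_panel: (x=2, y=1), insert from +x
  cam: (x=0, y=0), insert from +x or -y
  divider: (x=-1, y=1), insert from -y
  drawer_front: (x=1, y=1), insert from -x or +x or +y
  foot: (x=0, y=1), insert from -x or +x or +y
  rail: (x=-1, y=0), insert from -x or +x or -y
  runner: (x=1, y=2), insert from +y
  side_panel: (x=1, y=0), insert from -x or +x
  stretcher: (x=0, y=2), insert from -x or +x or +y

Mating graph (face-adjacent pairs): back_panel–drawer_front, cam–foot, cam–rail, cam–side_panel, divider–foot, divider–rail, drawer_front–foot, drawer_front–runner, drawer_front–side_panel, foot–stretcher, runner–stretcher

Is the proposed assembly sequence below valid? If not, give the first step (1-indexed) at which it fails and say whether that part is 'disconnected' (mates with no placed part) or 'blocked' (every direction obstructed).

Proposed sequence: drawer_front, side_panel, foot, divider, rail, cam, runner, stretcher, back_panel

1. drawer_front@(1, 1) [-x clear] — {drawer_front}
2. side_panel@(1, 0) [-x clear] — {drawer_front, side_panel}
3. foot@(0, 1) [-x clear] — {drawer_front, foot, side_panel}
4. divider@(-1, 1) [-y clear] — {divider, drawer_front, foot, side_panel}
5. rail@(-1, 0) [-x clear] — {divider, drawer_front, foot, rail, side_panel}
6. cam@(0, 0) [-y clear] — {cam, divider, drawer_front, foot, rail, side_panel}
7. runner@(1, 2) [+y clear] — {cam, divider, drawer_front, foot, rail, runner, side_panel}
8. stretcher@(0, 2) [-x clear] — {cam, divider, drawer_front, foot, rail, runner, side_panel, stretcher}
9. back_panel@(2, 1) [+x clear] — {back_panel, cam, divider, drawer_front, foot, rail, runner, side_panel, stretcher}

Valid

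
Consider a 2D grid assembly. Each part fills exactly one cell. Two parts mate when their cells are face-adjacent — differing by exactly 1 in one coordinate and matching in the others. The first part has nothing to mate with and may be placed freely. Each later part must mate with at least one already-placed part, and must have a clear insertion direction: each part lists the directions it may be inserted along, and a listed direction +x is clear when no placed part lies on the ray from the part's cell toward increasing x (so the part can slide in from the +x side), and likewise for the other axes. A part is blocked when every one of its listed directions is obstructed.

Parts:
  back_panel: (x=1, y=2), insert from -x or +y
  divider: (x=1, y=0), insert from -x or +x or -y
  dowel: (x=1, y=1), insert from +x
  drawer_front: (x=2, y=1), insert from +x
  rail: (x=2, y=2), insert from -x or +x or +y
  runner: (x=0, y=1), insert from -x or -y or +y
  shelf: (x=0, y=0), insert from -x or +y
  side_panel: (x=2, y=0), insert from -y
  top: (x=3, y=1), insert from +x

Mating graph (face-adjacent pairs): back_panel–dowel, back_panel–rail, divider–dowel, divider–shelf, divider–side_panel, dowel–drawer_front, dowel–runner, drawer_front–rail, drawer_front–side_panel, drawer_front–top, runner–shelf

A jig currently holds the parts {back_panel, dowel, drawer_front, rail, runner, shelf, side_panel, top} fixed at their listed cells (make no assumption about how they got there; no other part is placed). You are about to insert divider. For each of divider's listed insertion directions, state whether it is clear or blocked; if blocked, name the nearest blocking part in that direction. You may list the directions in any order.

-x: nearest on ray is shelf@(0, 0) ⇒ blocked
+x: nearest on ray is side_panel@(2, 0) ⇒ blocked
-y: ray from divider(1, 0) has no placed part ⇒ clear

+x: blocked by side_panel; -x: blocked by shelf; -y: clear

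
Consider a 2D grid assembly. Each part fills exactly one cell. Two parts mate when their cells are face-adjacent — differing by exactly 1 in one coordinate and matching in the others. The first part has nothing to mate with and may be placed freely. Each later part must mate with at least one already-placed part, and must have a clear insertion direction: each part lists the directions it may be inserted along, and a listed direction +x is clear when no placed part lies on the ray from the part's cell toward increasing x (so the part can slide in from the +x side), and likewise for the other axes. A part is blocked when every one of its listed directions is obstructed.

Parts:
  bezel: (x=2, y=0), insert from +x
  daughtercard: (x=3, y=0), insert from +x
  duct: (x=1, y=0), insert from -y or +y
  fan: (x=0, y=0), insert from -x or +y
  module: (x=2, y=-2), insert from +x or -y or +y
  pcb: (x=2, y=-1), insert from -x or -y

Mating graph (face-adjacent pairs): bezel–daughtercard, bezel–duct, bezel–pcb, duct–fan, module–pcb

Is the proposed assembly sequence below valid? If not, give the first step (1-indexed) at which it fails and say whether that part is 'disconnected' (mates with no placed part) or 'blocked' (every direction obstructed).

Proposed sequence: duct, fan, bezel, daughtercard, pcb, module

Valid

1. duct@(1, 0) [-y clear] — {duct}
2. fan@(0, 0) [-x clear] — {duct, fan}
3. bezel@(2, 0) [+x clear] — {bezel, duct, fan}
4. daughtercard@(3, 0) [+x clear] — {bezel, daughtercard, duct, fan}
5. pcb@(2, -1) [-x clear] — {bezel, daughtercard, duct, fan, pcb}
6. module@(2, -2) [+x clear] — {bezel, daughtercard, duct, fan, module, pcb}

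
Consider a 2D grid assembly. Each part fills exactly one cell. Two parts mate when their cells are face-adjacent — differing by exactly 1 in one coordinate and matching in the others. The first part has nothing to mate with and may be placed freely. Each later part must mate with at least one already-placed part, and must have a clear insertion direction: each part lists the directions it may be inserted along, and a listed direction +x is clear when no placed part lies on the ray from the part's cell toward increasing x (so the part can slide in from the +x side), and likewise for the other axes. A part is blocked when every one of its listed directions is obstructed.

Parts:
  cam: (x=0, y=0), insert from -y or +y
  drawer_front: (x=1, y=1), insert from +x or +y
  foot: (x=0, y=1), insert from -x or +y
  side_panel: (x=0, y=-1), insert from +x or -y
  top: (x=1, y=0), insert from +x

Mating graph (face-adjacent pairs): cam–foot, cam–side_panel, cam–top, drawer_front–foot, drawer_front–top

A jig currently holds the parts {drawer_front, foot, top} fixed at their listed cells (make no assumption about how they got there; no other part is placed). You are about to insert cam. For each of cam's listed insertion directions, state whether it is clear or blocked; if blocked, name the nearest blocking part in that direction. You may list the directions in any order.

-y: ray from cam(0, 0) has no placed part ⇒ clear
+y: nearest on ray is foot@(0, 1) ⇒ blocked

+y: blocked by foot; -y: clear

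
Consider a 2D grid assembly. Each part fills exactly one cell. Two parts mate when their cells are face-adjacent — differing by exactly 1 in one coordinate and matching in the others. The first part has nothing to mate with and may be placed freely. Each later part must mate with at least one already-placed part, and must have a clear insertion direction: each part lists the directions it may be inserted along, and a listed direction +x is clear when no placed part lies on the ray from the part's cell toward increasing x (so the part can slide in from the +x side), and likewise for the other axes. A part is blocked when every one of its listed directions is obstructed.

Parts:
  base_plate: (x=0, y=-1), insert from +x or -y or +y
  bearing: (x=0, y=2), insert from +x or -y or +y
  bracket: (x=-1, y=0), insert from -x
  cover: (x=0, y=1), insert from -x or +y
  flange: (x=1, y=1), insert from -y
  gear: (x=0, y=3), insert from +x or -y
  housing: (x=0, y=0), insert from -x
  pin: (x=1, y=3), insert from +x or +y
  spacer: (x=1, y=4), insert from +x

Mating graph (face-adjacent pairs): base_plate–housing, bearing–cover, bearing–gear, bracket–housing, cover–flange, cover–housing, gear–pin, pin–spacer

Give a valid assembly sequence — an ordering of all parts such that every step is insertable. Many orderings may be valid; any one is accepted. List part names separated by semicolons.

base_plate; housing; bracket; cover; bearing; gear; flange; pin; spacer

1. base_plate@(0, -1) [+x clear] — {base_plate}
2. housing@(0, 0) [-x clear] — {base_plate, housing}
3. bracket@(-1, 0) [-x clear] — {base_plate, bracket, housing}
4. cover@(0, 1) [-x clear] — {base_plate, bracket, cover, housing}
5. bearing@(0, 2) [+x clear] — {base_plate, bearing, bracket, cover, housing}
6. gear@(0, 3) [+x clear] — {base_plate, bearing, bracket, cover, gear, housing}
7. flange@(1, 1) [-y clear] — {base_plate, bearing, bracket, cover, flange, gear, housing}
8. pin@(1, 3) [+x clear] — {base_plate, bearing, bracket, cover, flange, gear, housing, pin}
9. spacer@(1, 4) [+x clear] — {base_plate, bearing, bracket, cover, flange, gear, housing, pin, spacer}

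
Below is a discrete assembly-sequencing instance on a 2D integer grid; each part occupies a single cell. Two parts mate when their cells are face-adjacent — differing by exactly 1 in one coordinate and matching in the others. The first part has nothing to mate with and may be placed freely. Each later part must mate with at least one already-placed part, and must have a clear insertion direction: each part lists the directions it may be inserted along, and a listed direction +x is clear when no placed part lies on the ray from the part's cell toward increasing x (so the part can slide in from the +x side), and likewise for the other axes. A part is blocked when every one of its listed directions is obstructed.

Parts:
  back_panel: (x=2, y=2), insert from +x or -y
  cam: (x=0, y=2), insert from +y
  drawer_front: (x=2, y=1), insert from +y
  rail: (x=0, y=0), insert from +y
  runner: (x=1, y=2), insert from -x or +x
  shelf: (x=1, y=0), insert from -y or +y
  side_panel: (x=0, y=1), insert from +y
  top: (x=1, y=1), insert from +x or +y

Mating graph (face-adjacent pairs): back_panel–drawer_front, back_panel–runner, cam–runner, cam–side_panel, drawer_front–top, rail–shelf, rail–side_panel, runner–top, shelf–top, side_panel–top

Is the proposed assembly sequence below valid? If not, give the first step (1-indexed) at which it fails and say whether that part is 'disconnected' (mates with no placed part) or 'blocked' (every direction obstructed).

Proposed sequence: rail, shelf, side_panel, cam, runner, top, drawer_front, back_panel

1. rail@(0, 0) [+y clear] — {rail}
2. shelf@(1, 0) [-y clear] — {rail, shelf}
3. side_panel@(0, 1) [+y clear] — {rail, shelf, side_panel}
4. cam@(0, 2) [+y clear] — {cam, rail, shelf, side_panel}
5. runner@(1, 2) [+x clear] — {cam, rail, runner, shelf, side_panel}
6. top@(1, 1) [+x clear] — {cam, rail, runner, shelf, side_panel, top}
7. drawer_front@(2, 1) [+y clear] — {cam, drawer_front, rail, runner, shelf, side_panel, top}
8. back_panel@(2, 2) [+x clear] — {back_panel, cam, drawer_front, rail, runner, shelf, side_panel, top}

Valid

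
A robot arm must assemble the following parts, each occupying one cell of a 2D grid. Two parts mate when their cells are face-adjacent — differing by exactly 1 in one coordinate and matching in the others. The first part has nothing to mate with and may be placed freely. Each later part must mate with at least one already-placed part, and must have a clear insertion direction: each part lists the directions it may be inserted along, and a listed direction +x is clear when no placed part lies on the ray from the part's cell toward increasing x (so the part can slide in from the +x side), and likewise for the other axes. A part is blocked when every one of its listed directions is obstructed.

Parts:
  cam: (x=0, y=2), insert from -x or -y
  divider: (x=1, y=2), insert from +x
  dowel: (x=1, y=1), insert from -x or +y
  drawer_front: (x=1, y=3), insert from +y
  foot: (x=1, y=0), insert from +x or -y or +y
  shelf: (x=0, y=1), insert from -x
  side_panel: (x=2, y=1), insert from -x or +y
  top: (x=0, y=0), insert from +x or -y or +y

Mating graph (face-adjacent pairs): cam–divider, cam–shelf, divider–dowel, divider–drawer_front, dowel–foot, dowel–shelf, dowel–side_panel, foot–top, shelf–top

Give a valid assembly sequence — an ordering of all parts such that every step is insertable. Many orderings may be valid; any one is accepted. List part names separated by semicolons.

1. top@(0, 0) [+x clear] — {top}
2. shelf@(0, 1) [-x clear] — {shelf, top}
3. dowel@(1, 1) [+y clear] — {dowel, shelf, top}
4. side_panel@(2, 1) [+y clear] — {dowel, shelf, side_panel, top}
5. foot@(1, 0) [+x clear] — {dowel, foot, shelf, side_panel, top}
6. divider@(1, 2) [+x clear] — {divider, dowel, foot, shelf, side_panel, top}
7. drawer_front@(1, 3) [+y clear] — {divider, dowel, drawer_front, foot, shelf, side_panel, top}
8. cam@(0, 2) [-x clear] — {cam, divider, dowel, drawer_front, foot, shelf, side_panel, top}

top; shelf; dowel; side_panel; foot; divider; drawer_front; cam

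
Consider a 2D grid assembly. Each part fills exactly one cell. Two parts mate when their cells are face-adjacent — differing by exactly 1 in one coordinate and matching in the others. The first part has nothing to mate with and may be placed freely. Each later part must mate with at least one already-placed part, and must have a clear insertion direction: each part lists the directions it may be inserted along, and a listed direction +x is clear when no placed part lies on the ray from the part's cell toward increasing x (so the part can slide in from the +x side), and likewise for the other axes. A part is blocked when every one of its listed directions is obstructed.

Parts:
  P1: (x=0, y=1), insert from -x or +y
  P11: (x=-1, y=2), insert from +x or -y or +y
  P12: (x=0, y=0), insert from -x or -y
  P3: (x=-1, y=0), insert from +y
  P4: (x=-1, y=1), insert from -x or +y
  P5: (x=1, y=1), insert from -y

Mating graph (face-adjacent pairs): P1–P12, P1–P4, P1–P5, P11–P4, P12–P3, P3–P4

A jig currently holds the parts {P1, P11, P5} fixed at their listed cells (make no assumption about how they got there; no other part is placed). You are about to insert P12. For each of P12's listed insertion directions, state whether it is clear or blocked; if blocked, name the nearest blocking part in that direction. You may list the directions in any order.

-x: ray from P12(0, 0) has no placed part ⇒ clear
-y: ray from P12(0, 0) has no placed part ⇒ clear

-x: clear; -y: clear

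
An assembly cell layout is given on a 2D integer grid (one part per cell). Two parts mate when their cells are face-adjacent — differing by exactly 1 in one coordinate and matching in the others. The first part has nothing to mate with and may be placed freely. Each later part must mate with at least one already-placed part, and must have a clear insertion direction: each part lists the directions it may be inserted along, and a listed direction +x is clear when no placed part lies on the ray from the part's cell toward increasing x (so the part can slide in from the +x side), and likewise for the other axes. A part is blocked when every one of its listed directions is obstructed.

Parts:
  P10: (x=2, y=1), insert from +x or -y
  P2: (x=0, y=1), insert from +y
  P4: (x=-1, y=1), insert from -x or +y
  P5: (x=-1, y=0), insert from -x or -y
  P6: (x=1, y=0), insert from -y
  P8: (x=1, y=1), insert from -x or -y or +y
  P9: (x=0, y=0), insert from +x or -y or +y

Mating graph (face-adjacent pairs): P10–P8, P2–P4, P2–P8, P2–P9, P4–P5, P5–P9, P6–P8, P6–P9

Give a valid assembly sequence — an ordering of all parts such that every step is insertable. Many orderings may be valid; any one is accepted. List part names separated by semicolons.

1. P9@(0, 0) [+x clear] — {P9}
2. P5@(-1, 0) [-x clear] — {P5, P9}
3. P4@(-1, 1) [-x clear] — {P4, P5, P9}
4. P2@(0, 1) [+y clear] — {P2, P4, P5, P9}
5. P8@(1, 1) [-y clear] — {P2, P4, P5, P8, P9}
6. P6@(1, 0) [-y clear] — {P2, P4, P5, P6, P8, P9}
7. P10@(2, 1) [+x clear] — {P10, P2, P4, P5, P6, P8, P9}

P9; P5; P4; P2; P8; P6; P10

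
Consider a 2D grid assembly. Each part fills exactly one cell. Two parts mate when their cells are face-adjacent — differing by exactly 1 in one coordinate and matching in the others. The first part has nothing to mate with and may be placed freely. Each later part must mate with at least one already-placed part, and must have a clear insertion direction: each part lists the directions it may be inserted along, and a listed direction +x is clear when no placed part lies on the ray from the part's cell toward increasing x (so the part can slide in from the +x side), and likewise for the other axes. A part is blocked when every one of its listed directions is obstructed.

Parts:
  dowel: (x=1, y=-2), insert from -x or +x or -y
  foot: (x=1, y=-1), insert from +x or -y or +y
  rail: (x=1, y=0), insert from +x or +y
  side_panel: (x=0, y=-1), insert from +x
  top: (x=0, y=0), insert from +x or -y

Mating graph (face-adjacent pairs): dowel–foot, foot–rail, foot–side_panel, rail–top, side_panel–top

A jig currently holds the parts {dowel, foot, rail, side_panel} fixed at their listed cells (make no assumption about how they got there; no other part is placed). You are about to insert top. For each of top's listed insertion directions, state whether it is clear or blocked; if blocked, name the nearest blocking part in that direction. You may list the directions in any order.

+x: blocked by rail; -y: blocked by side_panel

+x: nearest on ray is rail@(1, 0) ⇒ blocked
-y: nearest on ray is side_panel@(0, -1) ⇒ blocked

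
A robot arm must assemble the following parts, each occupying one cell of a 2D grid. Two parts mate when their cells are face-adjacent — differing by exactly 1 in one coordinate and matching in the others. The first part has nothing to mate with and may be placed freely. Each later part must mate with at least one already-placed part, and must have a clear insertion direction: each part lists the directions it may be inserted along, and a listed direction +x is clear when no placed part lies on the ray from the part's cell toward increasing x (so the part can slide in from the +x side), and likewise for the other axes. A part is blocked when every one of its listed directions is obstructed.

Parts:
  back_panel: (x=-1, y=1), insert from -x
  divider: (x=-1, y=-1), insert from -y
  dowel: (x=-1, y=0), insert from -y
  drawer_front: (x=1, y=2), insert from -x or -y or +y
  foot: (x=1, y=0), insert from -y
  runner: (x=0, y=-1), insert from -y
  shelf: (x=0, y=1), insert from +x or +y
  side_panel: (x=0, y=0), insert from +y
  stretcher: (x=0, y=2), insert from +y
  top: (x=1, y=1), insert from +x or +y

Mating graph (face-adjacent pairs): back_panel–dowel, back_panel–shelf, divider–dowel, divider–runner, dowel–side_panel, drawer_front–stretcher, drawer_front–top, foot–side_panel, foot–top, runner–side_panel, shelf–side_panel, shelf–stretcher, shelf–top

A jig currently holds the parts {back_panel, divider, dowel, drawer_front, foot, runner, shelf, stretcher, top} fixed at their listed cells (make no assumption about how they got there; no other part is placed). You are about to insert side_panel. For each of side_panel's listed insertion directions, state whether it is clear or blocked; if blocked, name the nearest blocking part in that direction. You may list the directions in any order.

+y: blocked by shelf

+y: nearest on ray is shelf@(0, 1) ⇒ blocked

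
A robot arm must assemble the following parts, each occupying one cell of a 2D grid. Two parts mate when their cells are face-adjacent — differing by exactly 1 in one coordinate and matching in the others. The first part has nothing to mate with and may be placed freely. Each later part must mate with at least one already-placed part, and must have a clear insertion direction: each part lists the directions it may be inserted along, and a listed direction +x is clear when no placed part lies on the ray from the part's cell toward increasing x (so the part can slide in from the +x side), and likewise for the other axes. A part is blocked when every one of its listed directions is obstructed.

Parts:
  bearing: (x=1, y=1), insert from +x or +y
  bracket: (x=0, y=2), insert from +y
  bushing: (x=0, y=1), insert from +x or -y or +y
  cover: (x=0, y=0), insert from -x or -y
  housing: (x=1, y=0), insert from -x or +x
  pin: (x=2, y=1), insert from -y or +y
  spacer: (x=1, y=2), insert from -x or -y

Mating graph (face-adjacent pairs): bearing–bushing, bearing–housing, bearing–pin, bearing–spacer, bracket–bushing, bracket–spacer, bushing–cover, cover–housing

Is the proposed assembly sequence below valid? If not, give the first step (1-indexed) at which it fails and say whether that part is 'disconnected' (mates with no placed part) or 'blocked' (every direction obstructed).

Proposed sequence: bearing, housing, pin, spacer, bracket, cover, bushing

Invalid at step 7 (blocked)

1. bearing@(1, 1) [+x clear] — {bearing}
2. housing@(1, 0) [-x clear] — {bearing, housing}
3. pin@(2, 1) [-y clear] — {bearing, housing, pin}
4. spacer@(1, 2) [-x clear] — {bearing, housing, pin, spacer}
5. bracket@(0, 2) [+y clear] — {bearing, bracket, housing, pin, spacer}
6. cover@(0, 0) [-x clear] — {bearing, bracket, cover, housing, pin, spacer}
7. bushing@(0, 1) — +x/-y/+y all obstructed ⇒ blocked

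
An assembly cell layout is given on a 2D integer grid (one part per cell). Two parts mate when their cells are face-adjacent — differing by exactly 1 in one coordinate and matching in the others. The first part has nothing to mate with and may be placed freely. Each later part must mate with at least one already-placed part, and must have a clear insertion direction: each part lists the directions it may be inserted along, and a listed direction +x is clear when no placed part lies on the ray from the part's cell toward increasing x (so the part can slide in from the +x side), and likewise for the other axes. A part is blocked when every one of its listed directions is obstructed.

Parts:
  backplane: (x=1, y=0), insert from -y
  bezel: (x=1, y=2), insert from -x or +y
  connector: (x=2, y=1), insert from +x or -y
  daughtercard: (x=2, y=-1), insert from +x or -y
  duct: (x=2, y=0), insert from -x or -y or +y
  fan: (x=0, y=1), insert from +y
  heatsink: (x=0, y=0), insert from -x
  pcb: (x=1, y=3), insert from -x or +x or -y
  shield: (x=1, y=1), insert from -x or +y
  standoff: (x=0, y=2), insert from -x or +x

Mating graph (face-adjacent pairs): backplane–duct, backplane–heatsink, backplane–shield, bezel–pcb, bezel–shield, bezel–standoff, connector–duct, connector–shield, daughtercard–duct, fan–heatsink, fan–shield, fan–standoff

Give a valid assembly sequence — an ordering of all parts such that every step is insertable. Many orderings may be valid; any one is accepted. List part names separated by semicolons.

1. bezel@(1, 2) [-x clear] — {bezel}
2. shield@(1, 1) [-x clear] — {bezel, shield}
3. pcb@(1, 3) [-x clear] — {bezel, pcb, shield}
4. connector@(2, 1) [+x clear] — {bezel, connector, pcb, shield}
5. duct@(2, 0) [-x clear] — {bezel, connector, duct, pcb, shield}
6. daughtercard@(2, -1) [+x clear] — {bezel, connector, daughtercard, duct, pcb, shield}
7. backplane@(1, 0) [-y clear] — {backplane, bezel, connector, daughtercard, duct, pcb, shield}
8. heatsink@(0, 0) [-x clear] — {backplane, bezel, connector, daughtercard, duct, heatsink, pcb, shield}
9. fan@(0, 1) [+y clear] — {backplane, bezel, connector, daughtercard, duct, fan, heatsink, pcb, shield}
10. standoff@(0, 2) [-x clear] — {backplane, bezel, connector, daughtercard, duct, fan, heatsink, pcb, shield, standoff}

bezel; shield; pcb; connector; duct; daughtercard; backplane; heatsink; fan; standoff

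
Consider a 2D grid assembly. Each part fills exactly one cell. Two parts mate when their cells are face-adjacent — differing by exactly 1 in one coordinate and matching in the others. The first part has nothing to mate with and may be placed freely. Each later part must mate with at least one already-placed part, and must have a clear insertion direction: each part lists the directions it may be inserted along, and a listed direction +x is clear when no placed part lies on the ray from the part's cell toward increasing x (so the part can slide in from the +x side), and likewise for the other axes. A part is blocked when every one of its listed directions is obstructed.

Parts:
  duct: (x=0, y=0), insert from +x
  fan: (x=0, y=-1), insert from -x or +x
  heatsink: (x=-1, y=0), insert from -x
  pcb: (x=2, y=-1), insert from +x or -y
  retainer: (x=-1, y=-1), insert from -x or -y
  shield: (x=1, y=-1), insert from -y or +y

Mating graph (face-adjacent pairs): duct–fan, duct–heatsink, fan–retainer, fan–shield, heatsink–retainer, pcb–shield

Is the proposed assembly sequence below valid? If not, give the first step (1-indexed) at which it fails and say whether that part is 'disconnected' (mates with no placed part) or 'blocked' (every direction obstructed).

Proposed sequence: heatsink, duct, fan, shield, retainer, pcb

1. heatsink@(-1, 0) [-x clear] — {heatsink}
2. duct@(0, 0) [+x clear] — {duct, heatsink}
3. fan@(0, -1) [-x clear] — {duct, fan, heatsink}
4. shield@(1, -1) [-y clear] — {duct, fan, heatsink, shield}
5. retainer@(-1, -1) [-x clear] — {duct, fan, heatsink, retainer, shield}
6. pcb@(2, -1) [+x clear] — {duct, fan, heatsink, pcb, retainer, shield}

Valid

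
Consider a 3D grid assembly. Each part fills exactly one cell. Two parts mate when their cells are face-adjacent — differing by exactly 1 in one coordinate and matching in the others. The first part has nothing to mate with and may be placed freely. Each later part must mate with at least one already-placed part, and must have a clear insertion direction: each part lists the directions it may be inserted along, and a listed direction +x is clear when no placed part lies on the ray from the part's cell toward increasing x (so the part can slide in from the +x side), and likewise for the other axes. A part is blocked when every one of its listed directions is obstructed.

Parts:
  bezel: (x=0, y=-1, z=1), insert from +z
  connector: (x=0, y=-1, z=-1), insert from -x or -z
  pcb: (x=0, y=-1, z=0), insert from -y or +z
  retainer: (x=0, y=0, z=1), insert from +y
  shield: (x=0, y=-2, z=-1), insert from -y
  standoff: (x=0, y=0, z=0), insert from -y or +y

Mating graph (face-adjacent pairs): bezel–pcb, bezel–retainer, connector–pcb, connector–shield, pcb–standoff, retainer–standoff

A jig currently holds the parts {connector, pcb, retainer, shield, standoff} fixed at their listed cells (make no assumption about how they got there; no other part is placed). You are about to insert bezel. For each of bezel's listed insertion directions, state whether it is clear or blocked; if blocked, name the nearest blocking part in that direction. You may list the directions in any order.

+z: ray from bezel(0, -1, 1) has no placed part ⇒ clear

+z: clear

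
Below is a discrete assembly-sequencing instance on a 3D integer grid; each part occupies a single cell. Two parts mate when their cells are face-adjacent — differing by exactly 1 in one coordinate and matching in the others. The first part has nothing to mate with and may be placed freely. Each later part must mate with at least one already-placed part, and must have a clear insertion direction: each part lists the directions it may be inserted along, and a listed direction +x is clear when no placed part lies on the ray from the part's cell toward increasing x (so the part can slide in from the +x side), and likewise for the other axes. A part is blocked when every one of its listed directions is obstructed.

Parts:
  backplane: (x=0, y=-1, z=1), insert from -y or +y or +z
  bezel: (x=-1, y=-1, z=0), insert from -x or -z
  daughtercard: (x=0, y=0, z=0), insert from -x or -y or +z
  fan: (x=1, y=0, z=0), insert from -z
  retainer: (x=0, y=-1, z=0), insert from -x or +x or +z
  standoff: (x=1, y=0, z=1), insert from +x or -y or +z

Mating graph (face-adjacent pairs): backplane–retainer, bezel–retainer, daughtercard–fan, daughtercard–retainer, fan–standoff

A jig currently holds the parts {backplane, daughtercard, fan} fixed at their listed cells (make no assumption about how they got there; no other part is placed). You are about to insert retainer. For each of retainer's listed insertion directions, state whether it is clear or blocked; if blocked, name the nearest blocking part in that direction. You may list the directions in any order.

-x: ray from retainer(0, -1, 0) has no placed part ⇒ clear
+x: ray from retainer(0, -1, 0) has no placed part ⇒ clear
+z: nearest on ray is backplane@(0, -1, 1) ⇒ blocked

+x: clear; +z: blocked by backplane; -x: clear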